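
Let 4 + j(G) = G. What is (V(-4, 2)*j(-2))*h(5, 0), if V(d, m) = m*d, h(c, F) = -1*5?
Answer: -240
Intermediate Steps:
h(c, F) = -5
j(G) = -4 + G
V(d, m) = d*m
(V(-4, 2)*j(-2))*h(5, 0) = ((-4*2)*(-4 - 2))*(-5) = -8*(-6)*(-5) = 48*(-5) = -240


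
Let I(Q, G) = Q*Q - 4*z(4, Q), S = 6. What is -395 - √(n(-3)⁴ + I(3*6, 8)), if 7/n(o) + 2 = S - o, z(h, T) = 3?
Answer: -395 - √313 ≈ -412.69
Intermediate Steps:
I(Q, G) = -12 + Q² (I(Q, G) = Q*Q - 4*3 = Q² - 12 = -12 + Q²)
n(o) = 7/(4 - o) (n(o) = 7/(-2 + (6 - o)) = 7/(4 - o))
-395 - √(n(-3)⁴ + I(3*6, 8)) = -395 - √((-7/(-4 - 3))⁴ + (-12 + (3*6)²)) = -395 - √((-7/(-7))⁴ + (-12 + 18²)) = -395 - √((-7*(-⅐))⁴ + (-12 + 324)) = -395 - √(1⁴ + 312) = -395 - √(1 + 312) = -395 - √313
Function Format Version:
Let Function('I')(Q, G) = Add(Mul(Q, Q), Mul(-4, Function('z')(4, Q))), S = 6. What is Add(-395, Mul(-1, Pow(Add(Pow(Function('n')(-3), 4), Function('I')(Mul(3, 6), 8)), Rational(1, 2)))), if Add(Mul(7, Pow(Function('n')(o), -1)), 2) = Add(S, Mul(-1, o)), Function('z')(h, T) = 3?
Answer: Add(-395, Mul(-1, Pow(313, Rational(1, 2)))) ≈ -412.69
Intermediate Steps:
Function('I')(Q, G) = Add(-12, Pow(Q, 2)) (Function('I')(Q, G) = Add(Mul(Q, Q), Mul(-4, 3)) = Add(Pow(Q, 2), -12) = Add(-12, Pow(Q, 2)))
Function('n')(o) = Mul(7, Pow(Add(4, Mul(-1, o)), -1)) (Function('n')(o) = Mul(7, Pow(Add(-2, Add(6, Mul(-1, o))), -1)) = Mul(7, Pow(Add(4, Mul(-1, o)), -1)))
Add(-395, Mul(-1, Pow(Add(Pow(Function('n')(-3), 4), Function('I')(Mul(3, 6), 8)), Rational(1, 2)))) = Add(-395, Mul(-1, Pow(Add(Pow(Mul(-7, Pow(Add(-4, -3), -1)), 4), Add(-12, Pow(Mul(3, 6), 2))), Rational(1, 2)))) = Add(-395, Mul(-1, Pow(Add(Pow(Mul(-7, Pow(-7, -1)), 4), Add(-12, Pow(18, 2))), Rational(1, 2)))) = Add(-395, Mul(-1, Pow(Add(Pow(Mul(-7, Rational(-1, 7)), 4), Add(-12, 324)), Rational(1, 2)))) = Add(-395, Mul(-1, Pow(Add(Pow(1, 4), 312), Rational(1, 2)))) = Add(-395, Mul(-1, Pow(Add(1, 312), Rational(1, 2)))) = Add(-395, Mul(-1, Pow(313, Rational(1, 2))))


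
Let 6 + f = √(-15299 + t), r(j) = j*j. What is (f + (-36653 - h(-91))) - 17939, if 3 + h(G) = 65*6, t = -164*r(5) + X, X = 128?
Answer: -54985 + I*√19271 ≈ -54985.0 + 138.82*I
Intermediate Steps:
r(j) = j²
t = -3972 (t = -164*5² + 128 = -164*25 + 128 = -4100 + 128 = -3972)
f = -6 + I*√19271 (f = -6 + √(-15299 - 3972) = -6 + √(-19271) = -6 + I*√19271 ≈ -6.0 + 138.82*I)
h(G) = 387 (h(G) = -3 + 65*6 = -3 + 390 = 387)
(f + (-36653 - h(-91))) - 17939 = ((-6 + I*√19271) + (-36653 - 1*387)) - 17939 = ((-6 + I*√19271) + (-36653 - 387)) - 17939 = ((-6 + I*√19271) - 37040) - 17939 = (-37046 + I*√19271) - 17939 = -54985 + I*√19271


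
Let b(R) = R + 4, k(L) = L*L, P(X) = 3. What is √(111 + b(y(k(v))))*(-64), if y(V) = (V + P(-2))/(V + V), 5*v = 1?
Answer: -192*√17 ≈ -791.64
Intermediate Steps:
v = ⅕ (v = (⅕)*1 = ⅕ ≈ 0.20000)
k(L) = L²
y(V) = (3 + V)/(2*V) (y(V) = (V + 3)/(V + V) = (3 + V)/((2*V)) = (3 + V)*(1/(2*V)) = (3 + V)/(2*V))
b(R) = 4 + R
√(111 + b(y(k(v))))*(-64) = √(111 + (4 + (3 + (⅕)²)/(2*((⅕)²))))*(-64) = √(111 + (4 + (3 + 1/25)/(2*(1/25))))*(-64) = √(111 + (4 + (½)*25*(76/25)))*(-64) = √(111 + (4 + 38))*(-64) = √(111 + 42)*(-64) = √153*(-64) = (3*√17)*(-64) = -192*√17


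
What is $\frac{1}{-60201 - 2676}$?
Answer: $- \frac{1}{62877} \approx -1.5904 \cdot 10^{-5}$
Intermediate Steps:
$\frac{1}{-60201 - 2676} = \frac{1}{-62877} = - \frac{1}{62877}$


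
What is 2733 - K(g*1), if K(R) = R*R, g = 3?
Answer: 2724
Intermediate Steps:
K(R) = R²
2733 - K(g*1) = 2733 - (3*1)² = 2733 - 1*3² = 2733 - 1*9 = 2733 - 9 = 2724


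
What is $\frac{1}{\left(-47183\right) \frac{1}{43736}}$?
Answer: $- \frac{43736}{47183} \approx -0.92694$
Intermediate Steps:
$\frac{1}{\left(-47183\right) \frac{1}{43736}} = \frac{1}{- \frac{47183}{43736}} = - \frac{43736}{47183}$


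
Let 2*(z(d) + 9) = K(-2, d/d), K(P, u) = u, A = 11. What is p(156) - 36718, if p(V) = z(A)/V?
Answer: -11456033/312 ≈ -36718.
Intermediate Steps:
z(d) = -17/2 (z(d) = -9 + (d/d)/2 = -9 + (1/2)*1 = -9 + 1/2 = -17/2)
p(V) = -17/(2*V)
p(156) - 36718 = -17/2/156 - 36718 = -17/2*1/156 - 36718 = -17/312 - 36718 = -11456033/312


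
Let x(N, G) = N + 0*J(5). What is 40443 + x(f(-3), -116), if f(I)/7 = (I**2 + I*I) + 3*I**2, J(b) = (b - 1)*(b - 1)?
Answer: 40758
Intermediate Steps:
J(b) = (-1 + b)**2 (J(b) = (-1 + b)*(-1 + b) = (-1 + b)**2)
f(I) = 35*I**2 (f(I) = 7*((I**2 + I*I) + 3*I**2) = 7*((I**2 + I**2) + 3*I**2) = 7*(2*I**2 + 3*I**2) = 7*(5*I**2) = 35*I**2)
x(N, G) = N (x(N, G) = N + 0*(-1 + 5)**2 = N + 0*4**2 = N + 0*16 = N + 0 = N)
40443 + x(f(-3), -116) = 40443 + 35*(-3)**2 = 40443 + 35*9 = 40443 + 315 = 40758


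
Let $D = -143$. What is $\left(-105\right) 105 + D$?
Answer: $-11168$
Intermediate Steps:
$\left(-105\right) 105 + D = \left(-105\right) 105 - 143 = -11025 - 143 = -11168$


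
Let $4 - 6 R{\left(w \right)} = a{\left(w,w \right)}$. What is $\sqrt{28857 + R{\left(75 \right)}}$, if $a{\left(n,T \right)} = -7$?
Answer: $\frac{\sqrt{1038918}}{6} \approx 169.88$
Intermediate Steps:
$R{\left(w \right)} = \frac{11}{6}$ ($R{\left(w \right)} = \frac{2}{3} - - \frac{7}{6} = \frac{2}{3} + \frac{7}{6} = \frac{11}{6}$)
$\sqrt{28857 + R{\left(75 \right)}} = \sqrt{28857 + \frac{11}{6}} = \sqrt{\frac{173153}{6}} = \frac{\sqrt{1038918}}{6}$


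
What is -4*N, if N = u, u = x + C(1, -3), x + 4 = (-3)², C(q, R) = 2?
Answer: -28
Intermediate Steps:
x = 5 (x = -4 + (-3)² = -4 + 9 = 5)
u = 7 (u = 5 + 2 = 7)
N = 7
-4*N = -4*7 = -28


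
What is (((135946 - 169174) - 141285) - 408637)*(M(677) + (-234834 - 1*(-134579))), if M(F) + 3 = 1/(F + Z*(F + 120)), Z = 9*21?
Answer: 884640764745385/15131 ≈ 5.8465e+10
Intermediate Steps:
Z = 189
M(F) = -3 + 1/(22680 + 190*F) (M(F) = -3 + 1/(F + 189*(F + 120)) = -3 + 1/(F + 189*(120 + F)) = -3 + 1/(F + (22680 + 189*F)) = -3 + 1/(22680 + 190*F))
(((135946 - 169174) - 141285) - 408637)*(M(677) + (-234834 - 1*(-134579))) = (((135946 - 169174) - 141285) - 408637)*(19*(-3581 - 30*677)/(10*(2268 + 19*677)) + (-234834 - 1*(-134579))) = ((-33228 - 141285) - 408637)*(19*(-3581 - 20310)/(10*(2268 + 12863)) + (-234834 + 134579)) = (-174513 - 408637)*((19/10)*(-23891)/15131 - 100255) = -583150*((19/10)*(1/15131)*(-23891) - 100255) = -583150*(-453929/151310 - 100255) = -583150*(-15170037979/151310) = 884640764745385/15131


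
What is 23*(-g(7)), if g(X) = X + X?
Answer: -322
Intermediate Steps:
g(X) = 2*X
23*(-g(7)) = 23*(-2*7) = 23*(-1*14) = 23*(-14) = -322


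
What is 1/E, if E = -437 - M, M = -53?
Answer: -1/384 ≈ -0.0026042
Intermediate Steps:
E = -384 (E = -437 - 1*(-53) = -437 + 53 = -384)
1/E = 1/(-384) = -1/384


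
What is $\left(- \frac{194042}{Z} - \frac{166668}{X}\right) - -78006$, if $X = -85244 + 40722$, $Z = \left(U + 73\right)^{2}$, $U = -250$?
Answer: $\frac{54400835473138}{697414869} \approx 78004.0$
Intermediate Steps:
$Z = 31329$ ($Z = \left(-250 + 73\right)^{2} = \left(-177\right)^{2} = 31329$)
$X = -44522$
$\left(- \frac{194042}{Z} - \frac{166668}{X}\right) - -78006 = \left(- \frac{194042}{31329} - \frac{166668}{-44522}\right) - -78006 = \left(\left(-194042\right) \frac{1}{31329} - - \frac{83334}{22261}\right) + 78006 = \left(- \frac{194042}{31329} + \frac{83334}{22261}\right) + 78006 = - \frac{1708798076}{697414869} + 78006 = \frac{54400835473138}{697414869}$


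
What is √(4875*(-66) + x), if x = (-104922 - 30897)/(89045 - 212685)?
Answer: 3*I*√136625751837190/61820 ≈ 567.23*I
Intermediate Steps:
x = 135819/123640 (x = -135819/(-123640) = -135819*(-1/123640) = 135819/123640 ≈ 1.0985)
√(4875*(-66) + x) = √(4875*(-66) + 135819/123640) = √(-321750 + 135819/123640) = √(-39781034181/123640) = 3*I*√136625751837190/61820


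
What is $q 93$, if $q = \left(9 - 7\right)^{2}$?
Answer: $372$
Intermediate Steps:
$q = 4$ ($q = 2^{2} = 4$)
$q 93 = 4 \cdot 93 = 372$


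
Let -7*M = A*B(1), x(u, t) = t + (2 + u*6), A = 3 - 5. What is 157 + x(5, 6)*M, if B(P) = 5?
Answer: 1479/7 ≈ 211.29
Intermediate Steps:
A = -2
x(u, t) = 2 + t + 6*u (x(u, t) = t + (2 + 6*u) = 2 + t + 6*u)
M = 10/7 (M = -(-2)*5/7 = -1/7*(-10) = 10/7 ≈ 1.4286)
157 + x(5, 6)*M = 157 + (2 + 6 + 6*5)*(10/7) = 157 + (2 + 6 + 30)*(10/7) = 157 + 38*(10/7) = 157 + 380/7 = 1479/7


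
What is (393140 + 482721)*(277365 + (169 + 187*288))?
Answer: 290251576790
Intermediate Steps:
(393140 + 482721)*(277365 + (169 + 187*288)) = 875861*(277365 + (169 + 53856)) = 875861*(277365 + 54025) = 875861*331390 = 290251576790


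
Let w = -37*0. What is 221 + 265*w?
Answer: 221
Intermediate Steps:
w = 0
221 + 265*w = 221 + 265*0 = 221 + 0 = 221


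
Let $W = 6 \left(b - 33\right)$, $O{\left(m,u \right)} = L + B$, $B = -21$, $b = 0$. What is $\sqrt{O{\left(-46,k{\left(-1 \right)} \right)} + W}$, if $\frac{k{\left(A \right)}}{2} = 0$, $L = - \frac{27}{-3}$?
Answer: $i \sqrt{210} \approx 14.491 i$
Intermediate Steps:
$L = 9$ ($L = \left(-27\right) \left(- \frac{1}{3}\right) = 9$)
$k{\left(A \right)} = 0$ ($k{\left(A \right)} = 2 \cdot 0 = 0$)
$O{\left(m,u \right)} = -12$ ($O{\left(m,u \right)} = 9 - 21 = -12$)
$W = -198$ ($W = 6 \left(0 - 33\right) = 6 \left(-33\right) = -198$)
$\sqrt{O{\left(-46,k{\left(-1 \right)} \right)} + W} = \sqrt{-12 - 198} = \sqrt{-210} = i \sqrt{210}$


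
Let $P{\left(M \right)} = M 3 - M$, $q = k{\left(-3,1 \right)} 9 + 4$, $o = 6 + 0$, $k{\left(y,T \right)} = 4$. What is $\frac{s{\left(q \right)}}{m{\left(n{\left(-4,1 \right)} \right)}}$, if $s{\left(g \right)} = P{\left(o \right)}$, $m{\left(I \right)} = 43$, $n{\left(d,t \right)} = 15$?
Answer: $\frac{12}{43} \approx 0.27907$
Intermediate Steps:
$o = 6$
$q = 40$ ($q = 4 \cdot 9 + 4 = 36 + 4 = 40$)
$P{\left(M \right)} = 2 M$ ($P{\left(M \right)} = 3 M - M = 2 M$)
$s{\left(g \right)} = 12$ ($s{\left(g \right)} = 2 \cdot 6 = 12$)
$\frac{s{\left(q \right)}}{m{\left(n{\left(-4,1 \right)} \right)}} = \frac{12}{43}$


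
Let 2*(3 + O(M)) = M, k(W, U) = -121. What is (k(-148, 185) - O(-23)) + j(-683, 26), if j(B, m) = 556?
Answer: 899/2 ≈ 449.50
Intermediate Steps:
O(M) = -3 + M/2
(k(-148, 185) - O(-23)) + j(-683, 26) = (-121 - (-3 + (½)*(-23))) + 556 = (-121 - (-3 - 23/2)) + 556 = (-121 - 1*(-29/2)) + 556 = (-121 + 29/2) + 556 = -213/2 + 556 = 899/2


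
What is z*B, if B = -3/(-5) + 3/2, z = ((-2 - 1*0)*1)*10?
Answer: -42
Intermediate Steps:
z = -20 (z = ((-2 + 0)*1)*10 = -2*1*10 = -2*10 = -20)
B = 21/10 (B = -3*(-⅕) + 3*(½) = ⅗ + 3/2 = 21/10 ≈ 2.1000)
z*B = -20*21/10 = -42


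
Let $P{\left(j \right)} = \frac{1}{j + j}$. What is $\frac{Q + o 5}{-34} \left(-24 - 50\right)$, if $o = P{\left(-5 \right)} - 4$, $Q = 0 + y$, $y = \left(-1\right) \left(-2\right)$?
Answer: $- \frac{1369}{34} \approx -40.265$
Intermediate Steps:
$y = 2$
$P{\left(j \right)} = \frac{1}{2 j}$
$Q = 2$ ($Q = 0 + 2 = 2$)
$o = - \frac{41}{10}$ ($o = \frac{1}{2 \left(-5\right)} - 4 = \frac{1}{2} \left(- \frac{1}{5}\right) - 4 = - \frac{1}{10} - 4 = - \frac{41}{10} \approx -4.1$)
$\frac{Q + o 5}{-34} \left(-24 - 50\right) = \frac{2 - \frac{41}{2}}{-34} \left(-24 - 50\right) = \left(2 - \frac{41}{2}\right) \left(- \frac{1}{34}\right) \left(-24 - 50\right) = \left(- \frac{37}{2}\right) \left(- \frac{1}{34}\right) \left(-74\right) = \frac{37}{68} \left(-74\right) = - \frac{1369}{34}$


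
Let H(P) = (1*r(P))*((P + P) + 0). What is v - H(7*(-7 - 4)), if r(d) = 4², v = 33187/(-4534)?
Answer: 11138589/4534 ≈ 2456.7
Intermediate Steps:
v = -33187/4534 (v = 33187*(-1/4534) = -33187/4534 ≈ -7.3196)
r(d) = 16
H(P) = 32*P (H(P) = (1*16)*((P + P) + 0) = 16*(2*P + 0) = 16*(2*P) = 32*P)
v - H(7*(-7 - 4)) = -33187/4534 - 32*7*(-7 - 4) = -33187/4534 - 32*7*(-11) = -33187/4534 - 32*(-77) = -33187/4534 - 1*(-2464) = -33187/4534 + 2464 = 11138589/4534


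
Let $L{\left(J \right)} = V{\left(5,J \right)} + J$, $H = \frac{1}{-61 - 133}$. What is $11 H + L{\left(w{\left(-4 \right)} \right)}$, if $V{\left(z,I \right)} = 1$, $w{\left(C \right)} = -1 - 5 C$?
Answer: $\frac{3869}{194} \approx 19.943$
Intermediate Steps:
$H = - \frac{1}{194}$ ($H = \frac{1}{-194} = - \frac{1}{194} \approx -0.0051546$)
$L{\left(J \right)} = 1 + J$
$11 H + L{\left(w{\left(-4 \right)} \right)} = 11 \left(- \frac{1}{194}\right) + \left(1 - -19\right) = - \frac{11}{194} + \left(1 + \left(-1 + 20\right)\right) = - \frac{11}{194} + \left(1 + 19\right) = - \frac{11}{194} + 20 = \frac{3869}{194}$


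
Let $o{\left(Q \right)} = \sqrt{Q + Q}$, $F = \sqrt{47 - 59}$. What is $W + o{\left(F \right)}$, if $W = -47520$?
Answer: $-47520 + 2 \sqrt[4]{3} \sqrt{i} \approx -47518.0 + 1.8612 i$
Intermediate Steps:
$F = 2 i \sqrt{3}$ ($F = \sqrt{-12} = 2 i \sqrt{3} \approx 3.4641 i$)
$o{\left(Q \right)} = \sqrt{2} \sqrt{Q}$ ($o{\left(Q \right)} = \sqrt{2 Q} = \sqrt{2} \sqrt{Q}$)
$W + o{\left(F \right)} = -47520 + \sqrt{2} \sqrt{2 i \sqrt{3}} = -47520 + \sqrt{2} \sqrt{2} \sqrt[4]{3} \sqrt{i} = -47520 + 2 \sqrt[4]{3} \sqrt{i}$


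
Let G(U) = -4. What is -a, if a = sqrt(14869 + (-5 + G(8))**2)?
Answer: -5*sqrt(598) ≈ -122.27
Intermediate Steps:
a = 5*sqrt(598) (a = sqrt(14869 + (-5 - 4)**2) = sqrt(14869 + (-9)**2) = sqrt(14869 + 81) = sqrt(14950) = 5*sqrt(598) ≈ 122.27)
-a = -5*sqrt(598)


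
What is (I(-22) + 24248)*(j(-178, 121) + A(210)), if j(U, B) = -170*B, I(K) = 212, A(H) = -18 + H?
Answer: -498445880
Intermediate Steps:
(I(-22) + 24248)*(j(-178, 121) + A(210)) = (212 + 24248)*(-170*121 + (-18 + 210)) = 24460*(-20570 + 192) = 24460*(-20378) = -498445880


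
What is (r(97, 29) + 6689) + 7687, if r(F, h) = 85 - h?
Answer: 14432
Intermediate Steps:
(r(97, 29) + 6689) + 7687 = ((85 - 1*29) + 6689) + 7687 = ((85 - 29) + 6689) + 7687 = (56 + 6689) + 7687 = 6745 + 7687 = 14432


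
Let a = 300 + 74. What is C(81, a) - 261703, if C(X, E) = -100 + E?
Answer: -261429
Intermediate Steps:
a = 374
C(81, a) - 261703 = (-100 + 374) - 261703 = 274 - 261703 = -261429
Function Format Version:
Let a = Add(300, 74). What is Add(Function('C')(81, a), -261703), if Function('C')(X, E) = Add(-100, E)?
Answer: -261429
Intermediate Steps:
a = 374
Add(Function('C')(81, a), -261703) = Add(Add(-100, 374), -261703) = Add(274, -261703) = -261429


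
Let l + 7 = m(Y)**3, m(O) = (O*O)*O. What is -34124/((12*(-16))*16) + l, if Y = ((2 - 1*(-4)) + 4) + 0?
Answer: 768000003155/768 ≈ 1.0000e+9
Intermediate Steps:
Y = 10 (Y = ((2 + 4) + 4) + 0 = (6 + 4) + 0 = 10 + 0 = 10)
m(O) = O**3 (m(O) = O**2*O = O**3)
l = 999999993 (l = -7 + (10**3)**3 = -7 + 1000**3 = -7 + 1000000000 = 999999993)
-34124/((12*(-16))*16) + l = -34124/((12*(-16))*16) + 999999993 = -34124/((-192*16)) + 999999993 = -34124/(-3072) + 999999993 = -34124*(-1/3072) + 999999993 = 8531/768 + 999999993 = 768000003155/768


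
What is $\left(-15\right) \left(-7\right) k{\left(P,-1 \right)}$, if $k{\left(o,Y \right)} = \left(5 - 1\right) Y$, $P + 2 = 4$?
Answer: $-420$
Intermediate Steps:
$P = 2$ ($P = -2 + 4 = 2$)
$k{\left(o,Y \right)} = 4 Y$
$\left(-15\right) \left(-7\right) k{\left(P,-1 \right)} = \left(-15\right) \left(-7\right) 4 \left(-1\right) = 105 \left(-4\right) = -420$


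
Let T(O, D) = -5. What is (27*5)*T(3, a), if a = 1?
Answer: -675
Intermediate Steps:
(27*5)*T(3, a) = (27*5)*(-5) = 135*(-5) = -675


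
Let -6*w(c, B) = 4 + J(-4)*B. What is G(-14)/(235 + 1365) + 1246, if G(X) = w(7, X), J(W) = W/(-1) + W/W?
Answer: 1993611/1600 ≈ 1246.0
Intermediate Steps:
J(W) = 1 - W (J(W) = W*(-1) + 1 = -W + 1 = 1 - W)
w(c, B) = -⅔ - 5*B/6 (w(c, B) = -(4 + (1 - 1*(-4))*B)/6 = -(4 + (1 + 4)*B)/6 = -(4 + 5*B)/6 = -⅔ - 5*B/6)
G(X) = -⅔ - 5*X/6
G(-14)/(235 + 1365) + 1246 = (-⅔ - ⅚*(-14))/(235 + 1365) + 1246 = (-⅔ + 35/3)/1600 + 1246 = 11*(1/1600) + 1246 = 11/1600 + 1246 = 1993611/1600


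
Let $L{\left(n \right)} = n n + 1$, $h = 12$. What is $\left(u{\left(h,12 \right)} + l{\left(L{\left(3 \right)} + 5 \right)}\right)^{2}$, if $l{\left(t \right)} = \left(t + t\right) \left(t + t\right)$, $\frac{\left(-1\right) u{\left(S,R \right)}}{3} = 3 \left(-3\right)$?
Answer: $859329$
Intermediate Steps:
$L{\left(n \right)} = 1 + n^{2}$ ($L{\left(n \right)} = n^{2} + 1 = 1 + n^{2}$)
$u{\left(S,R \right)} = 27$ ($u{\left(S,R \right)} = - 3 \cdot 3 \left(-3\right) = \left(-3\right) \left(-9\right) = 27$)
$l{\left(t \right)} = 4 t^{2}$ ($l{\left(t \right)} = 2 t 2 t = 4 t^{2}$)
$\left(u{\left(h,12 \right)} + l{\left(L{\left(3 \right)} + 5 \right)}\right)^{2} = \left(27 + 4 \left(\left(1 + 3^{2}\right) + 5\right)^{2}\right)^{2} = \left(27 + 4 \left(\left(1 + 9\right) + 5\right)^{2}\right)^{2} = \left(27 + 4 \left(10 + 5\right)^{2}\right)^{2} = \left(27 + 4 \cdot 15^{2}\right)^{2} = \left(27 + 4 \cdot 225\right)^{2} = \left(27 + 900\right)^{2} = 927^{2} = 859329$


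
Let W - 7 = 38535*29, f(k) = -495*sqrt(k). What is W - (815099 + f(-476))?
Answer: 302423 + 990*I*sqrt(119) ≈ 3.0242e+5 + 10800.0*I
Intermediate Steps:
W = 1117522 (W = 7 + 38535*29 = 7 + 1117515 = 1117522)
W - (815099 + f(-476)) = 1117522 - (815099 - 990*I*sqrt(119)) = 1117522 + (-815099 + 990*I*sqrt(119)) = 302423 + 990*I*sqrt(119)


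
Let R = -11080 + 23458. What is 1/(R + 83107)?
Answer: 1/95485 ≈ 1.0473e-5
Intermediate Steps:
R = 12378
1/(R + 83107) = 1/(12378 + 83107) = 1/95485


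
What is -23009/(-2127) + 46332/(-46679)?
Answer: 975488947/99286233 ≈ 9.8250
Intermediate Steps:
-23009/(-2127) + 46332/(-46679) = -23009*(-1/2127) + 46332*(-1/46679) = 23009/2127 - 46332/46679 = 975488947/99286233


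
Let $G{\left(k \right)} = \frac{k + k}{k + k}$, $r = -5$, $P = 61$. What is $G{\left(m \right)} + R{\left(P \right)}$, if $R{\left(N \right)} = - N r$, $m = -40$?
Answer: $306$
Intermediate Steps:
$G{\left(k \right)} = 1$ ($G{\left(k \right)} = \frac{2 k}{2 k} = 2 k \frac{1}{2 k} = 1$)
$R{\left(N \right)} = 5 N$ ($R{\left(N \right)} = - N \left(-5\right) = - \left(-5\right) N = 5 N$)
$G{\left(m \right)} + R{\left(P \right)} = 1 + 5 \cdot 61 = 1 + 305 = 306$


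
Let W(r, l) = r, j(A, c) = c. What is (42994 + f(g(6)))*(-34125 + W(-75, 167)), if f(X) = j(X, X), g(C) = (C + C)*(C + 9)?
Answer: -1476550800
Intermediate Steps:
g(C) = 2*C*(9 + C) (g(C) = (2*C)*(9 + C) = 2*C*(9 + C))
f(X) = X
(42994 + f(g(6)))*(-34125 + W(-75, 167)) = (42994 + 2*6*(9 + 6))*(-34125 - 75) = (42994 + 2*6*15)*(-34200) = (42994 + 180)*(-34200) = 43174*(-34200) = -1476550800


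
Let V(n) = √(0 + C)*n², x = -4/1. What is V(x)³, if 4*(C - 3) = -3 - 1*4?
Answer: 2560*√5 ≈ 5724.3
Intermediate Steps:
C = 5/4 (C = 3 + (-3 - 1*4)/4 = 3 + (-3 - 4)/4 = 3 + (¼)*(-7) = 3 - 7/4 = 5/4 ≈ 1.2500)
x = -4 (x = -4*1 = -4)
V(n) = √5*n²/2 (V(n) = √(0 + 5/4)*n² = √(5/4)*n² = (√5/2)*n² = √5*n²/2)
V(x)³ = ((½)*√5*(-4)²)³ = ((½)*√5*16)³ = (8*√5)³ = 2560*√5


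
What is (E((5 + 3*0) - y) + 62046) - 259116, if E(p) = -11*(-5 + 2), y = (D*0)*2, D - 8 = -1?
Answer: -197037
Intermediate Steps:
D = 7 (D = 8 - 1 = 7)
y = 0 (y = (7*0)*2 = 0*2 = 0)
E(p) = 33 (E(p) = -11*(-3) = 33)
(E((5 + 3*0) - y) + 62046) - 259116 = (33 + 62046) - 259116 = 62079 - 259116 = -197037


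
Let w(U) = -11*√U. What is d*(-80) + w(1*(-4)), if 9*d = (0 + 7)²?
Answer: -3920/9 - 22*I ≈ -435.56 - 22.0*I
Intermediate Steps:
d = 49/9 (d = (0 + 7)²/9 = (⅑)*7² = (⅑)*49 = 49/9 ≈ 5.4444)
d*(-80) + w(1*(-4)) = (49/9)*(-80) - 11*2*I = -3920/9 - 22*I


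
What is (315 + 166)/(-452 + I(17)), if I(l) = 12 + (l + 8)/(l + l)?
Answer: -16354/14935 ≈ -1.0950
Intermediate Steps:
I(l) = 12 + (8 + l)/(2*l) (I(l) = 12 + (8 + l)/((2*l)) = 12 + (8 + l)*(1/(2*l)) = 12 + (8 + l)/(2*l))
(315 + 166)/(-452 + I(17)) = (315 + 166)/(-452 + (25/2 + 4/17)) = 481/(-452 + (25/2 + 4*(1/17))) = 481/(-452 + (25/2 + 4/17)) = 481/(-452 + 433/34) = 481/(-14935/34) = 481*(-34/14935) = -16354/14935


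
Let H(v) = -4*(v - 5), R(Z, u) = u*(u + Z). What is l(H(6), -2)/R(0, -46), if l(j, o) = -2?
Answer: -1/1058 ≈ -0.00094518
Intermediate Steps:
R(Z, u) = u*(Z + u)
H(v) = 20 - 4*v (H(v) = -4*(-5 + v) = 20 - 4*v)
l(H(6), -2)/R(0, -46) = -2*(-1/(46*(0 - 46))) = -2/((-46*(-46))) = -2/2116 = -2*1/2116 = -1/1058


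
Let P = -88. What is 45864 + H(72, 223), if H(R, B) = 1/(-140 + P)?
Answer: 10456991/228 ≈ 45864.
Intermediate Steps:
H(R, B) = -1/228 (H(R, B) = 1/(-140 - 88) = 1/(-228) = -1/228)
45864 + H(72, 223) = 45864 - 1/228 = 10456991/228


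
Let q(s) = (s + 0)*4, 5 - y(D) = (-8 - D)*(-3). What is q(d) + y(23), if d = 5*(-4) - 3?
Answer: -180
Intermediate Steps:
y(D) = -19 - 3*D (y(D) = 5 - (-8 - D)*(-3) = 5 - (24 + 3*D) = 5 + (-24 - 3*D) = -19 - 3*D)
d = -23 (d = -20 - 3 = -23)
q(s) = 4*s (q(s) = s*4 = 4*s)
q(d) + y(23) = 4*(-23) + (-19 - 3*23) = -92 + (-19 - 69) = -92 - 88 = -180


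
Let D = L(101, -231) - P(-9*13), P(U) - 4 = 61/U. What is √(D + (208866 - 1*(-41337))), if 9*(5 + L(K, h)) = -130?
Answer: √42280433/13 ≈ 500.18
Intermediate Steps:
L(K, h) = -175/9 (L(K, h) = -5 + (⅑)*(-130) = -5 - 130/9 = -175/9)
P(U) = 4 + 61/U
D = -298/13 (D = -175/9 - (4 + 61/((-9*13))) = -175/9 - (4 + 61/(-117)) = -175/9 - (4 + 61*(-1/117)) = -175/9 - (4 - 61/117) = -175/9 - 1*407/117 = -175/9 - 407/117 = -298/13 ≈ -22.923)
√(D + (208866 - 1*(-41337))) = √(-298/13 + (208866 - 1*(-41337))) = √(-298/13 + (208866 + 41337)) = √(-298/13 + 250203) = √(3252341/13) = √42280433/13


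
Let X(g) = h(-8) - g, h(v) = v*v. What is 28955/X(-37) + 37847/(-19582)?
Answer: 563174263/1977782 ≈ 284.75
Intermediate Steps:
h(v) = v**2
X(g) = 64 - g (X(g) = (-8)**2 - g = 64 - g)
28955/X(-37) + 37847/(-19582) = 28955/(64 - 1*(-37)) + 37847/(-19582) = 28955/(64 + 37) + 37847*(-1/19582) = 28955/101 - 37847/19582 = 563174263/1977782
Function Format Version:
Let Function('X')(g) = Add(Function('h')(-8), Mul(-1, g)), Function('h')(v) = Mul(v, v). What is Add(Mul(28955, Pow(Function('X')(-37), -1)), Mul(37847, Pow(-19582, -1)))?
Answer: Rational(563174263, 1977782) ≈ 284.75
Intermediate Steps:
Function('h')(v) = Pow(v, 2)
Function('X')(g) = Add(64, Mul(-1, g)) (Function('X')(g) = Add(Pow(-8, 2), Mul(-1, g)) = Add(64, Mul(-1, g)))
Add(Mul(28955, Pow(Function('X')(-37), -1)), Mul(37847, Pow(-19582, -1))) = Add(Mul(28955, Pow(Add(64, Mul(-1, -37)), -1)), Mul(37847, Pow(-19582, -1))) = Add(Mul(28955, Pow(Add(64, 37), -1)), Mul(37847, Rational(-1, 19582))) = Add(Mul(28955, Pow(101, -1)), Rational(-37847, 19582)) = Add(Mul(28955, Rational(1, 101)), Rational(-37847, 19582)) = Add(Rational(28955, 101), Rational(-37847, 19582)) = Rational(563174263, 1977782)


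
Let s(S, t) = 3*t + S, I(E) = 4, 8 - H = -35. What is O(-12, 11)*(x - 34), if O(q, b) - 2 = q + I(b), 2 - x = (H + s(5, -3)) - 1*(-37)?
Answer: 648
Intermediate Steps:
H = 43 (H = 8 - 1*(-35) = 8 + 35 = 43)
s(S, t) = S + 3*t
x = -74 (x = 2 - ((43 + (5 + 3*(-3))) - 1*(-37)) = 2 - ((43 + (5 - 9)) + 37) = 2 - ((43 - 4) + 37) = 2 - (39 + 37) = 2 - 1*76 = 2 - 76 = -74)
O(q, b) = 6 + q (O(q, b) = 2 + (q + 4) = 2 + (4 + q) = 6 + q)
O(-12, 11)*(x - 34) = (6 - 12)*(-74 - 34) = -6*(-108) = 648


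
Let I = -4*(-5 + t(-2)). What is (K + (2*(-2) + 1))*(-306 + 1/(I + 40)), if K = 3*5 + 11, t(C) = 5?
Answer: -281497/40 ≈ -7037.4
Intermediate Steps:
K = 26 (K = 15 + 11 = 26)
I = 0 (I = -4*(-5 + 5) = -4*0 = 0)
(K + (2*(-2) + 1))*(-306 + 1/(I + 40)) = (26 + (2*(-2) + 1))*(-306 + 1/(0 + 40)) = (26 + (-4 + 1))*(-306 + 1/40) = (26 - 3)*(-306 + 1/40) = 23*(-12239/40) = -281497/40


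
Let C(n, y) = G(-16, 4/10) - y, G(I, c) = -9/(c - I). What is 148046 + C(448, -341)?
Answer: 12167689/82 ≈ 1.4839e+5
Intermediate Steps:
C(n, y) = -45/82 - y (C(n, y) = 9/(-16 - 4/10) - y = 9/(-16 - 1*2/5) - y = 9/(-16 - 2/5) - y = 9/(-82/5) - y = 9*(-5/82) - y = -45/82 - y)
148046 + C(448, -341) = 148046 + (-45/82 - 1*(-341)) = 148046 + (-45/82 + 341) = 148046 + 27917/82 = 12167689/82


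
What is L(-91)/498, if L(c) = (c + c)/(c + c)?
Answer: 1/498 ≈ 0.0020080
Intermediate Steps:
L(c) = 1 (L(c) = (2*c)/((2*c)) = (2*c)*(1/(2*c)) = 1)
L(-91)/498 = 1/498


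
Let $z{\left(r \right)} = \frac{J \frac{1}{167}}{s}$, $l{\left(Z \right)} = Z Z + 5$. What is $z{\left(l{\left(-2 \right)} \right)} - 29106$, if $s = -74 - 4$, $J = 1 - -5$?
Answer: $- \frac{63189127}{2171} \approx -29106.0$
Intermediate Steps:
$l{\left(Z \right)} = 5 + Z^{2}$ ($l{\left(Z \right)} = Z^{2} + 5 = 5 + Z^{2}$)
$J = 6$ ($J = 1 + 5 = 6$)
$s = -78$ ($s = -74 - 4 = -78$)
$z{\left(r \right)} = - \frac{1}{2171}$ ($z{\left(r \right)} = \frac{6 \cdot \frac{1}{167}}{-78} = 6 \cdot \frac{1}{167} \left(- \frac{1}{78}\right) = \frac{6}{167} \left(- \frac{1}{78}\right) = - \frac{1}{2171}$)
$z{\left(l{\left(-2 \right)} \right)} - 29106 = - \frac{1}{2171} - 29106 = - \frac{63189127}{2171}$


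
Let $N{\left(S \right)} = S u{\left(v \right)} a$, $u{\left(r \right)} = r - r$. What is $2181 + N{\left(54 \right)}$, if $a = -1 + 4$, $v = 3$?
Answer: $2181$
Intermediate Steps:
$u{\left(r \right)} = 0$
$a = 3$
$N{\left(S \right)} = 0$ ($N{\left(S \right)} = S 0 \cdot 3 = 0 \cdot 3 = 0$)
$2181 + N{\left(54 \right)} = 2181 + 0 = 2181$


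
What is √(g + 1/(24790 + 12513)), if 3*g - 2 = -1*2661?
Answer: I*√2082962154/1533 ≈ 29.771*I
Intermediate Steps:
g = -2659/3 (g = ⅔ + (-1*2661)/3 = ⅔ + (⅓)*(-2661) = ⅔ - 887 = -2659/3 ≈ -886.33)
√(g + 1/(24790 + 12513)) = √(-2659/3 + 1/(24790 + 12513)) = √(-2659/3 + 1/37303) = √(-99188674/111909) = I*√2082962154/1533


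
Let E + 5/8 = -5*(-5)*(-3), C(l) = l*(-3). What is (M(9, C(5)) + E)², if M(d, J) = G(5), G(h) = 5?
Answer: 319225/64 ≈ 4987.9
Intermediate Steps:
C(l) = -3*l
E = -605/8 (E = -5/8 - 5*(-5)*(-3) = -5/8 + 25*(-3) = -5/8 - 75 = -605/8 ≈ -75.625)
M(d, J) = 5
(M(9, C(5)) + E)² = (5 - 605/8)² = (-565/8)² = 319225/64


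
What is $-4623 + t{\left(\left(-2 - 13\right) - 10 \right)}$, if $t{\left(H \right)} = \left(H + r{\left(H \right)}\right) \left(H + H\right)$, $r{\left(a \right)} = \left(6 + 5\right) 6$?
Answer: $-6673$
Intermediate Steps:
$r{\left(a \right)} = 66$ ($r{\left(a \right)} = 11 \cdot 6 = 66$)
$t{\left(H \right)} = 2 H \left(66 + H\right)$ ($t{\left(H \right)} = \left(H + 66\right) \left(H + H\right) = \left(66 + H\right) 2 H = 2 H \left(66 + H\right)$)
$-4623 + t{\left(\left(-2 - 13\right) - 10 \right)} = -4623 + 2 \left(\left(-2 - 13\right) - 10\right) \left(66 - 25\right) = -4623 + 2 \left(-15 - 10\right) \left(66 - 25\right) = -4623 + 2 \left(-25\right) \left(66 - 25\right) = -4623 + 2 \left(-25\right) 41 = -4623 - 2050 = -6673$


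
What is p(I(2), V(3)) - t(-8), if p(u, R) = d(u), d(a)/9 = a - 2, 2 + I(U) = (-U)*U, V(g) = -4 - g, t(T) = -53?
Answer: -19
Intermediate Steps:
I(U) = -2 - U² (I(U) = -2 + (-U)*U = -2 - U²)
d(a) = -18 + 9*a (d(a) = 9*(a - 2) = 9*(-2 + a) = -18 + 9*a)
p(u, R) = -18 + 9*u
p(I(2), V(3)) - t(-8) = (-18 + 9*(-2 - 1*2²)) - 1*(-53) = (-18 + 9*(-2 - 1*4)) + 53 = (-18 + 9*(-2 - 4)) + 53 = (-18 + 9*(-6)) + 53 = (-18 - 54) + 53 = -72 + 53 = -19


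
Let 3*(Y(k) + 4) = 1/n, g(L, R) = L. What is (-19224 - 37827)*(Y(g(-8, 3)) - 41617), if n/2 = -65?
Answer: 308687576247/130 ≈ 2.3745e+9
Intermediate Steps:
n = -130 (n = 2*(-65) = -130)
Y(k) = -1561/390 (Y(k) = -4 + (⅓)/(-130) = -4 + (⅓)*(-1/130) = -4 - 1/390 = -1561/390)
(-19224 - 37827)*(Y(g(-8, 3)) - 41617) = (-19224 - 37827)*(-1561/390 - 41617) = -57051*(-16232191/390) = 308687576247/130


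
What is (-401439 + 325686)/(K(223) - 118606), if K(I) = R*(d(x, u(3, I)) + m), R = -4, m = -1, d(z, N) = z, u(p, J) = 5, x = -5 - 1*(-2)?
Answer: 25251/39530 ≈ 0.63878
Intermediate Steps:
x = -3 (x = -5 + 2 = -3)
K(I) = 16 (K(I) = -4*(-3 - 1) = -4*(-4) = 16)
(-401439 + 325686)/(K(223) - 118606) = (-401439 + 325686)/(16 - 118606) = -75753/(-118590) = -75753*(-1/118590) = 25251/39530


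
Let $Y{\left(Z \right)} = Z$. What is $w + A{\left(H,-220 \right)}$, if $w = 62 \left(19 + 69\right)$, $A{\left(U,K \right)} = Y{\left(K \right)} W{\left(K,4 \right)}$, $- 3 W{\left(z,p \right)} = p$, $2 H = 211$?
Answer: $\frac{17248}{3} \approx 5749.3$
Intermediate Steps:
$H = \frac{211}{2}$ ($H = \frac{1}{2} \cdot 211 = \frac{211}{2} \approx 105.5$)
$W{\left(z,p \right)} = - \frac{p}{3}$
$A{\left(U,K \right)} = - \frac{4 K}{3}$ ($A{\left(U,K \right)} = K \left(\left(- \frac{1}{3}\right) 4\right) = K \left(- \frac{4}{3}\right) = - \frac{4 K}{3}$)
$w = 5456$ ($w = 62 \cdot 88 = 5456$)
$w + A{\left(H,-220 \right)} = 5456 - - \frac{880}{3} = 5456 + \frac{880}{3} = \frac{17248}{3}$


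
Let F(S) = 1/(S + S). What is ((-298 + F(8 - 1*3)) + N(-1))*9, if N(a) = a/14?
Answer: -93861/35 ≈ -2681.7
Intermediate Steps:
N(a) = a/14 (N(a) = a*(1/14) = a/14)
F(S) = 1/(2*S)
((-298 + F(8 - 1*3)) + N(-1))*9 = ((-298 + 1/(2*(8 - 1*3))) + (1/14)*(-1))*9 = ((-298 + 1/(2*(8 - 3))) - 1/14)*9 = ((-298 + (1/2)/5) - 1/14)*9 = ((-298 + (1/2)*(1/5)) - 1/14)*9 = ((-298 + 1/10) - 1/14)*9 = (-2979/10 - 1/14)*9 = -10429/35*9 = -93861/35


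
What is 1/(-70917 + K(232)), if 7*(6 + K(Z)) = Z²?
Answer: -7/442637 ≈ -1.5814e-5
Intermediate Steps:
K(Z) = -6 + Z²/7
1/(-70917 + K(232)) = 1/(-70917 + (-6 + (⅐)*232²)) = 1/(-70917 + (-6 + (⅐)*53824)) = 1/(-70917 + (-6 + 53824/7)) = 1/(-70917 + 53782/7) = 1/(-442637/7) = -7/442637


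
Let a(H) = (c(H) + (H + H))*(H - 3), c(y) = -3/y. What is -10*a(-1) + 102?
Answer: 142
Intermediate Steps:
a(H) = (-3 + H)*(-3/H + 2*H) (a(H) = (-3/H + (H + H))*(H - 3) = (-3/H + 2*H)*(-3 + H) = (-3 + H)*(-3/H + 2*H))
-10*a(-1) + 102 = -10*(-3 - 6*(-1) + 2*(-1)² + 9/(-1)) + 102 = -10*(-3 + 6 + 2*1 + 9*(-1)) + 102 = -10*(-3 + 6 + 2 - 9) + 102 = -10*(-4) + 102 = 40 + 102 = 142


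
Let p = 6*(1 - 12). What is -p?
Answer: 66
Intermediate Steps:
p = -66 (p = 6*(-11) = -66)
-p = -1*(-66) = 66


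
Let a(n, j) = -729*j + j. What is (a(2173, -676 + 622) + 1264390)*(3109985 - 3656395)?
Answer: -712355809820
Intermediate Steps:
a(n, j) = -728*j
(a(2173, -676 + 622) + 1264390)*(3109985 - 3656395) = (-728*(-676 + 622) + 1264390)*(3109985 - 3656395) = (-728*(-54) + 1264390)*(-546410) = (39312 + 1264390)*(-546410) = 1303702*(-546410) = -712355809820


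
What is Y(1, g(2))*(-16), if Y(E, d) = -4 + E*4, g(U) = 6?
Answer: 0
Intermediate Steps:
Y(E, d) = -4 + 4*E
Y(1, g(2))*(-16) = (-4 + 4*1)*(-16) = (-4 + 4)*(-16) = 0*(-16) = 0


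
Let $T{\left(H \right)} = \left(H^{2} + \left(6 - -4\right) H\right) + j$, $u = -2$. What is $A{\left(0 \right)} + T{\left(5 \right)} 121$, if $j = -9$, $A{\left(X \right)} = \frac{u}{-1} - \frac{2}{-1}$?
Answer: $7990$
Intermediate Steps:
$A{\left(X \right)} = 4$ ($A{\left(X \right)} = - \frac{2}{-1} - \frac{2}{-1} = \left(-2\right) \left(-1\right) - -2 = 2 + 2 = 4$)
$T{\left(H \right)} = -9 + H^{2} + 10 H$ ($T{\left(H \right)} = \left(H^{2} + \left(6 - -4\right) H\right) - 9 = \left(H^{2} + \left(6 + 4\right) H\right) - 9 = \left(H^{2} + 10 H\right) - 9 = -9 + H^{2} + 10 H$)
$A{\left(0 \right)} + T{\left(5 \right)} 121 = 4 + \left(-9 + 5^{2} + 10 \cdot 5\right) 121 = 4 + \left(-9 + 25 + 50\right) 121 = 4 + 66 \cdot 121 = 4 + 7986 = 7990$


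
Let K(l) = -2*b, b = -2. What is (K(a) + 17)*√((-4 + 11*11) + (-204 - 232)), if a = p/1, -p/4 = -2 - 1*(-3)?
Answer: 21*I*√319 ≈ 375.07*I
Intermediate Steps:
p = -4 (p = -4*(-2 - 1*(-3)) = -4*(-2 + 3) = -4*1 = -4)
a = -4 (a = -4/1 = -4*1 = -4)
K(l) = 4 (K(l) = -2*(-2) = 4)
(K(a) + 17)*√((-4 + 11*11) + (-204 - 232)) = (4 + 17)*√((-4 + 11*11) + (-204 - 232)) = 21*√((-4 + 121) - 436) = 21*√(117 - 436) = 21*√(-319) = 21*(I*√319) = 21*I*√319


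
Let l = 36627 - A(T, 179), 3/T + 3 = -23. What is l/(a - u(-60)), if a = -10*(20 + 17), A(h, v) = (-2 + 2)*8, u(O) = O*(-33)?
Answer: -36627/2350 ≈ -15.586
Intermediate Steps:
T = -3/26 (T = 3/(-3 - 23) = 3/(-26) = 3*(-1/26) = -3/26 ≈ -0.11538)
u(O) = -33*O
A(h, v) = 0 (A(h, v) = 0*8 = 0)
a = -370 (a = -10*37 = -370)
l = 36627 (l = 36627 - 1*0 = 36627 + 0 = 36627)
l/(a - u(-60)) = 36627/(-370 - (-33)*(-60)) = 36627/(-370 - 1*1980) = 36627/(-370 - 1980) = 36627/(-2350) = 36627*(-1/2350) = -36627/2350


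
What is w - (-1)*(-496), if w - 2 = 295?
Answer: -199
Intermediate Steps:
w = 297 (w = 2 + 295 = 297)
w - (-1)*(-496) = 297 - (-1)*(-496) = 297 - 1*496 = 297 - 496 = -199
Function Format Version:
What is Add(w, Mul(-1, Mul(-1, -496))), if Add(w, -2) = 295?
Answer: -199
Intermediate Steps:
w = 297 (w = Add(2, 295) = 297)
Add(w, Mul(-1, Mul(-1, -496))) = Add(297, Mul(-1, Mul(-1, -496))) = Add(297, Mul(-1, 496)) = Add(297, -496) = -199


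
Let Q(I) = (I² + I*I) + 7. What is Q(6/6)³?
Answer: 729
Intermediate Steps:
Q(I) = 7 + 2*I² (Q(I) = (I² + I²) + 7 = 2*I² + 7 = 7 + 2*I²)
Q(6/6)³ = (7 + 2*(6/6)²)³ = (7 + 2*(6*(⅙))²)³ = (7 + 2*1²)³ = (7 + 2*1)³ = (7 + 2)³ = 9³ = 729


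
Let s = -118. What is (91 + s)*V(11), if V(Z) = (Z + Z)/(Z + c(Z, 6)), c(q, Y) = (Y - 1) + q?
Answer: -22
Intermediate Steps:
c(q, Y) = -1 + Y + q (c(q, Y) = (-1 + Y) + q = -1 + Y + q)
V(Z) = 2*Z/(5 + 2*Z) (V(Z) = (Z + Z)/(Z + (-1 + 6 + Z)) = (2*Z)/(Z + (5 + Z)) = (2*Z)/(5 + 2*Z) = 2*Z/(5 + 2*Z))
(91 + s)*V(11) = (91 - 118)*(2*11/(5 + 2*11)) = -54*11/(5 + 22) = -54*11/27 = -27*22/27 = -22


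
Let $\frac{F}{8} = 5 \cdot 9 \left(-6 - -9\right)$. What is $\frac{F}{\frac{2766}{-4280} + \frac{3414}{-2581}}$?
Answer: $- \frac{662800800}{1208387} \approx -548.5$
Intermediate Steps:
$F = 1080$ ($F = 8 \cdot 5 \cdot 9 \left(-6 - -9\right) = 8 \cdot 45 \left(-6 + 9\right) = 8 \cdot 45 \cdot 3 = 8 \cdot 135 = 1080$)
$\frac{F}{\frac{2766}{-4280} + \frac{3414}{-2581}} = \frac{1080}{\frac{2766}{-4280} + \frac{3414}{-2581}} = \frac{1080}{2766 \left(- \frac{1}{4280}\right) + 3414 \left(- \frac{1}{2581}\right)} = \frac{1080}{- \frac{1383}{2140} - \frac{3414}{2581}} = \frac{1080}{- \frac{10875483}{5523340}} = 1080 \left(- \frac{5523340}{10875483}\right) = - \frac{662800800}{1208387}$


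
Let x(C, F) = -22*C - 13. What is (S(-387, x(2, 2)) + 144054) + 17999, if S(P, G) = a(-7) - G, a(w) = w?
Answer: 162103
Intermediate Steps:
x(C, F) = -13 - 22*C
S(P, G) = -7 - G
(S(-387, x(2, 2)) + 144054) + 17999 = ((-7 - (-13 - 22*2)) + 144054) + 17999 = ((-7 - (-13 - 44)) + 144054) + 17999 = ((-7 - 1*(-57)) + 144054) + 17999 = ((-7 + 57) + 144054) + 17999 = (50 + 144054) + 17999 = 144104 + 17999 = 162103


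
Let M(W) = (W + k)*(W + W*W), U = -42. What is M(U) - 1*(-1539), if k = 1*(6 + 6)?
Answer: -50121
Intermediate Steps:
k = 12 (k = 1*12 = 12)
M(W) = (12 + W)*(W + W²) (M(W) = (W + 12)*(W + W*W) = (12 + W)*(W + W²))
M(U) - 1*(-1539) = -42*(12 + (-42)² + 13*(-42)) - 1*(-1539) = -42*(12 + 1764 - 546) + 1539 = -42*1230 + 1539 = -51660 + 1539 = -50121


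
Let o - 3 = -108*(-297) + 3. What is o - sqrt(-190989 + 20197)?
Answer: 32082 - 2*I*sqrt(42698) ≈ 32082.0 - 413.27*I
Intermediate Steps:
o = 32082 (o = 3 + (-108*(-297) + 3) = 3 + (32076 + 3) = 3 + 32079 = 32082)
o - sqrt(-190989 + 20197) = 32082 - sqrt(-190989 + 20197) = 32082 - sqrt(-170792) = 32082 - 2*I*sqrt(42698)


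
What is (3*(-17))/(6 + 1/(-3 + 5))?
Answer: -102/13 ≈ -7.8462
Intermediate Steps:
(3*(-17))/(6 + 1/(-3 + 5)) = -51/(6 + 1/2) = -51/(13/2) = (2/13)*(-51) = -102/13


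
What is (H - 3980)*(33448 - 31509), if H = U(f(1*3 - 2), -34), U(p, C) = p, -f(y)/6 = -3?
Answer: -7682318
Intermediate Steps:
f(y) = 18 (f(y) = -6*(-3) = 18)
H = 18
(H - 3980)*(33448 - 31509) = (18 - 3980)*(33448 - 31509) = -3962*1939 = -7682318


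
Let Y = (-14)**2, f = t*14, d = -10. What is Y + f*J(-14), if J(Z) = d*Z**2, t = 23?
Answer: -630924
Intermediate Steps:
J(Z) = -10*Z**2
f = 322 (f = 23*14 = 322)
Y = 196
Y + f*J(-14) = 196 + 322*(-10*(-14)**2) = 196 + 322*(-10*196) = 196 + 322*(-1960) = 196 - 631120 = -630924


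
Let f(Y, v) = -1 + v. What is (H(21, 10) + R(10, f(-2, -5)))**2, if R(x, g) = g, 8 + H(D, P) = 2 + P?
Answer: 4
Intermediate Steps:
H(D, P) = -6 + P (H(D, P) = -8 + (2 + P) = -6 + P)
(H(21, 10) + R(10, f(-2, -5)))**2 = ((-6 + 10) + (-1 - 5))**2 = (4 - 6)**2 = (-2)**2 = 4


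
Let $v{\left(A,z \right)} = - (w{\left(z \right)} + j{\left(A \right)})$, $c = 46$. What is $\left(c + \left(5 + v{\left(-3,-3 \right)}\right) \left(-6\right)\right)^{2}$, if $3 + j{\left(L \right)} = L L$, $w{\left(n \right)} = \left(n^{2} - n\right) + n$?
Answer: $11236$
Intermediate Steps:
$w{\left(n \right)} = n^{2}$
$j{\left(L \right)} = -3 + L^{2}$ ($j{\left(L \right)} = -3 + L L = -3 + L^{2}$)
$v{\left(A,z \right)} = 3 - A^{2} - z^{2}$ ($v{\left(A,z \right)} = - (z^{2} + \left(-3 + A^{2}\right)) = - (-3 + A^{2} + z^{2}) = 3 - A^{2} - z^{2}$)
$\left(c + \left(5 + v{\left(-3,-3 \right)}\right) \left(-6\right)\right)^{2} = \left(46 + \left(5 - 15\right) \left(-6\right)\right)^{2} = \left(46 - -60\right)^{2} = \left(46 + 60\right)^{2} = 106^{2} = 11236$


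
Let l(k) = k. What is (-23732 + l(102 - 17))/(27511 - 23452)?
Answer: -23647/4059 ≈ -5.8258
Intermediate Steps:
(-23732 + l(102 - 17))/(27511 - 23452) = (-23732 + (102 - 17))/(27511 - 23452) = (-23732 + 85)/4059 = -23647*1/4059 = -23647/4059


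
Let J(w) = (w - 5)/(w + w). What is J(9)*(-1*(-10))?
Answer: 20/9 ≈ 2.2222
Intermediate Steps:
J(w) = (-5 + w)/(2*w) (J(w) = (-5 + w)/((2*w)) = (-5 + w)*(1/(2*w)) = (-5 + w)/(2*w))
J(9)*(-1*(-10)) = ((1/2)*(-5 + 9)/9)*(-1*(-10)) = ((1/2)*(1/9)*4)*10 = (2/9)*10 = 20/9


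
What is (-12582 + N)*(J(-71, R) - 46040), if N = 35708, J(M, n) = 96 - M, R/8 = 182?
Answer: -1060858998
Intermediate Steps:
R = 1456 (R = 8*182 = 1456)
(-12582 + N)*(J(-71, R) - 46040) = (-12582 + 35708)*((96 - 1*(-71)) - 46040) = 23126*((96 + 71) - 46040) = 23126*(167 - 46040) = 23126*(-45873) = -1060858998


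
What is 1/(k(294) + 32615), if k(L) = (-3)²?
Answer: 1/32624 ≈ 3.0652e-5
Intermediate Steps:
k(L) = 9
1/(k(294) + 32615) = 1/(9 + 32615) = 1/32624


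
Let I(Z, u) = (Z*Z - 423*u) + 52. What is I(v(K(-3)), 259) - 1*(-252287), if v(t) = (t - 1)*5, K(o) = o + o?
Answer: 144007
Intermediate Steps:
K(o) = 2*o
v(t) = -5 + 5*t (v(t) = (-1 + t)*5 = -5 + 5*t)
I(Z, u) = 52 + Z**2 - 423*u (I(Z, u) = (Z**2 - 423*u) + 52 = 52 + Z**2 - 423*u)
I(v(K(-3)), 259) - 1*(-252287) = (52 + (-5 + 5*(2*(-3)))**2 - 423*259) - 1*(-252287) = (52 + (-5 + 5*(-6))**2 - 109557) + 252287 = (52 + (-5 - 30)**2 - 109557) + 252287 = (52 + (-35)**2 - 109557) + 252287 = (52 + 1225 - 109557) + 252287 = -108280 + 252287 = 144007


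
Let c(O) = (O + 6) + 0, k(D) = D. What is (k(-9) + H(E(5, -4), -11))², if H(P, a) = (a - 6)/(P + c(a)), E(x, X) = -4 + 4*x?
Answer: 13456/121 ≈ 111.21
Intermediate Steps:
c(O) = 6 + O (c(O) = (6 + O) + 0 = 6 + O)
H(P, a) = (-6 + a)/(6 + P + a) (H(P, a) = (a - 6)/(P + (6 + a)) = (-6 + a)/(6 + P + a))
(k(-9) + H(E(5, -4), -11))² = (-9 + (-6 - 11)/(6 + (-4 + 4*5) - 11))² = (-9 - 17/(6 + (-4 + 20) - 11))² = (-9 - 17/(6 + 16 - 11))² = (-9 - 17/11)² = (-116/11)² = 13456/121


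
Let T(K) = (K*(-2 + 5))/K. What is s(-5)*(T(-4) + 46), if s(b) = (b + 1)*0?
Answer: 0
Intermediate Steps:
s(b) = 0 (s(b) = (1 + b)*0 = 0)
T(K) = 3 (T(K) = (K*3)/K = (3*K)/K = 3)
s(-5)*(T(-4) + 46) = 0*(3 + 46) = 0*49 = 0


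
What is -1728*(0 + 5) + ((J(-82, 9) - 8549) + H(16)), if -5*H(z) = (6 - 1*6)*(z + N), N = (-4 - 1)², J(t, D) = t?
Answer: -17271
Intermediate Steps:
N = 25 (N = (-5)² = 25)
H(z) = 0 (H(z) = -(6 - 1*6)*(z + 25)/5 = -(6 - 6)*(25 + z)/5 = -0*(25 + z) = -⅕*0 = 0)
-1728*(0 + 5) + ((J(-82, 9) - 8549) + H(16)) = -1728*(0 + 5) + ((-82 - 8549) + 0) = -1728*5 + (-8631 + 0) = -8640 - 8631 = -17271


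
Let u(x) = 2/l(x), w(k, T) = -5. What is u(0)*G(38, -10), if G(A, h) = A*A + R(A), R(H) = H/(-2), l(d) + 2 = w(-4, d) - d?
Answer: -2850/7 ≈ -407.14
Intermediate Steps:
l(d) = -7 - d (l(d) = -2 + (-5 - d) = -7 - d)
R(H) = -H/2
G(A, h) = A**2 - A/2 (G(A, h) = A*A - A/2 = A**2 - A/2)
u(x) = 2/(-7 - x)
u(0)*G(38, -10) = (-2/(7 + 0))*(38*(-1/2 + 38)) = (-2/7)*(38*(75/2)) = -2*1/7*1425 = -2/7*1425 = -2850/7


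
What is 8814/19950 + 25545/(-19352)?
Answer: -56509037/64345400 ≈ -0.87821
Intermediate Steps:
8814/19950 + 25545/(-19352) = 8814*(1/19950) + 25545*(-1/19352) = 1469/3325 - 25545/19352 = -56509037/64345400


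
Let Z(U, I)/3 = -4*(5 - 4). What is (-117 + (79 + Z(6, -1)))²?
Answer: 2500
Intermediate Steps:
Z(U, I) = -12 (Z(U, I) = 3*(-4*(5 - 4)) = 3*(-4*1) = 3*(-4) = -12)
(-117 + (79 + Z(6, -1)))² = (-117 + (79 - 12))² = (-117 + 67)² = (-50)² = 2500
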